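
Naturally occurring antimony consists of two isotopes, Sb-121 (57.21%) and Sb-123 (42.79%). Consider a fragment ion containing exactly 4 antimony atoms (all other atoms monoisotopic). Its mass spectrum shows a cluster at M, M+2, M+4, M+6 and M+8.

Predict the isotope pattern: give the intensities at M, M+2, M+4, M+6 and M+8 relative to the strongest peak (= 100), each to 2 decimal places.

Each Sb atom is independently Sb-121 (p = 0.5721) or Sb-123 (q = 0.4279); the cluster is the binomial expansion (p + q)^4.
P(M) = 0.5721^4 = 0.107124
P(M+2) = 4 × 0.5721^3 × 0.4279^1 = 0.320493
P(M+4) = 6 × 0.5721^2 × 0.4279^2 = 0.359567
P(M+6) = 4 × 0.5721^1 × 0.4279^3 = 0.179291
P(M+8) = 0.4279^4 = 0.033525
The M+4 peak is largest (0.359567); scaling to 100 gives 29.79 : 89.13 : 100.00 : 49.86 : 9.32.

29.79 : 89.13 : 100.00 : 49.86 : 9.32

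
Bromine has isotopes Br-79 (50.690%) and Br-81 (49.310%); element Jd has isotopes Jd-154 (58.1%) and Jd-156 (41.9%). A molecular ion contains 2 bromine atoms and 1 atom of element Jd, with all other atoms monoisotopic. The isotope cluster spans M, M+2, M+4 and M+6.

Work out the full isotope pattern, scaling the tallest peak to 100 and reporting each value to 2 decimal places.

37.50 : 100.00 : 88.10 : 25.59

Bromine pattern (n=2): 0.25694761 : 0.49990478 : 0.24314761
Element Jd pattern (n=1): 0.5810 : 0.4190
Convolve the two distributions (both contribute in 2-u steps):
  M: 0.25694761×0.5810 = 0.149287
  M+2: 0.25694761×0.4190 + 0.49990478×0.5810 = 0.398106
  M+4: 0.49990478×0.4190 + 0.24314761×0.5810 = 0.350729
  M+6: 0.24314761×0.4190 = 0.101879
Scale to base peak (0.398106) = 100: 37.50 : 100.00 : 88.10 : 25.59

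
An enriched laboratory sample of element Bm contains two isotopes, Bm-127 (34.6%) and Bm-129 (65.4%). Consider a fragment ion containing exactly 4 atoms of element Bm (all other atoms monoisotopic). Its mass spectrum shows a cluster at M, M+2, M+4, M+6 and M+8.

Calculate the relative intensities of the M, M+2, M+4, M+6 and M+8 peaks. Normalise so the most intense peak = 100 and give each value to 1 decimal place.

3.7 : 28.0 : 79.4 : 100.0 : 47.3

Expanding (0.346 + 0.654)^4:
P(M) = 0.346^4 = 0.014332
P(M+2) = 4 × 0.346^3 × 0.654^1 = 0.108359
P(M+4) = 6 × 0.346^2 × 0.654^2 = 0.307227
P(M+6) = 4 × 0.346^1 × 0.654^3 = 0.387141
P(M+8) = 0.654^4 = 0.182941
The M+6 peak is largest (0.387141); scaling to 100 gives 3.7 : 28.0 : 79.4 : 100.0 : 47.3.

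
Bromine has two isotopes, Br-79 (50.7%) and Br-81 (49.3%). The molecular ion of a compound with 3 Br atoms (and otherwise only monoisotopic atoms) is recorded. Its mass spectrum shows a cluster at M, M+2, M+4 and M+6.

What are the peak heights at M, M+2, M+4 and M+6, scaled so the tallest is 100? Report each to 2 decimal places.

Expanding (0.507 + 0.493)^3:
P(M) = 0.507^3 = 0.130324
P(M+2) = 3 × 0.507^2 × 0.493^1 = 0.380175
P(M+4) = 3 × 0.507^1 × 0.493^2 = 0.369678
P(M+6) = 0.493^3 = 0.119823
The M+2 peak is largest (0.380175); scaling to 100 gives 34.28 : 100.00 : 97.24 : 31.52.

34.28 : 100.00 : 97.24 : 31.52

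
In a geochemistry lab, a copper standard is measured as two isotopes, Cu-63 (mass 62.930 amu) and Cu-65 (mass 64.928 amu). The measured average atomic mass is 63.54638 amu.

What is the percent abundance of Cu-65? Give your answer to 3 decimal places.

With x = fraction of Cu-63 (so Cu-65 is 1 − x):
62.930·x + 64.928·(1 − x) = 63.54638
(62.930 − 64.928)·x = 63.54638 − 64.928
x = -1.38162 / -1.998 = 0.69150 → 69.150% Cu-63, 30.850% Cu-65.

30.850%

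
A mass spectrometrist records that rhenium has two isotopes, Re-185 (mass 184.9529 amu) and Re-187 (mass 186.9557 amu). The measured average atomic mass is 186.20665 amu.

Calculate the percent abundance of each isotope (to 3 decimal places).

Re-185: 37.400%, Re-187: 62.600%

With x = fraction of Re-185 (so Re-187 is 1 − x):
184.9529·x + 186.9557·(1 − x) = 186.20665
(184.9529 − 186.9557)·x = 186.20665 − 186.9557
x = -0.74905 / -2.0028 = 0.37400 → 37.400% Re-185, 62.600% Re-187.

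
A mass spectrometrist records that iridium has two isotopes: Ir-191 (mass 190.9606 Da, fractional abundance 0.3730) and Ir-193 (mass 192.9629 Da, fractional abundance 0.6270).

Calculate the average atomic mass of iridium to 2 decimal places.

192.22 Da

Average mass = Σ (abundance × isotope mass) = 0.3730 × 190.9606 + 0.6270 × 192.9629
= 71.22830 + 120.98774 = 192.21604 Da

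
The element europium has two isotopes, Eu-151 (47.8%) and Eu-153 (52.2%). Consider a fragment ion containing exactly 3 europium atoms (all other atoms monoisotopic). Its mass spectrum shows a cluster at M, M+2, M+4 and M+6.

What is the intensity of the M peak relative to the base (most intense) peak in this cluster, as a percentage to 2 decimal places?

Binomial terms of (0.478 + 0.522)^3: M 0.1092, M+2 0.3578, M+4 0.3907, M+6 0.1422 → M+4 is the base peak.
P(M+4) = C(3,2) × 0.478^1 × 0.522^2 = 3 × 0.4780 × 0.272484 = 0.390742 (base)
P(M) = C(3,0) × 0.478^3 × 0.522^0 = 1 × 0.10921535 × 1.0000 = 0.109215
Relative intensity = 0.109215 / 0.390742 × 100 = 27.95

27.95%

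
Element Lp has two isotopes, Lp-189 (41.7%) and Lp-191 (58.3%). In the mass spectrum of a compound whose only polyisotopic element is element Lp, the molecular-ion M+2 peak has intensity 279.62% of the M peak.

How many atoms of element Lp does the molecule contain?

2

For n independent Lp atoms, I(M+2)/I(M) = n · (abundance Lp-191) / (abundance Lp-189) = n · 0.583/0.417.
n = 2.7962 × 0.417/0.583 = 2.00 ≈ 2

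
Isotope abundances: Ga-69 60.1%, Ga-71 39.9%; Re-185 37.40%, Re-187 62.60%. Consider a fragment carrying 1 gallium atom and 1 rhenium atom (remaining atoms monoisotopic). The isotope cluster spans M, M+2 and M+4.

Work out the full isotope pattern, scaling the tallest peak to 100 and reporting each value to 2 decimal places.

Gallium pattern (n=1): 0.6010 : 0.3990
Rhenium pattern (n=1): 0.3740 : 0.6260
Convolve the two distributions (both contribute in 2-u steps):
  M: 0.6010×0.3740 = 0.224774
  M+2: 0.6010×0.6260 + 0.3990×0.3740 = 0.525452
  M+4: 0.3990×0.6260 = 0.249774
Scale to base peak (0.525452) = 100: 42.78 : 100.00 : 47.54

42.78 : 100.00 : 47.54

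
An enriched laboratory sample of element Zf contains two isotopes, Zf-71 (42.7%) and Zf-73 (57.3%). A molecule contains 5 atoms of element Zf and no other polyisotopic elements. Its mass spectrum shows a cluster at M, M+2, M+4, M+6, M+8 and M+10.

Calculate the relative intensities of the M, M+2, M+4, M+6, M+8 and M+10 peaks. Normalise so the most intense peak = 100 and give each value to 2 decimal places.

4.14 : 27.77 : 74.52 : 100.00 : 67.10 : 18.01

Expanding (0.427 + 0.573)^5:
P(M) = 0.427^5 = 0.014195
P(M+2) = 5 × 0.427^4 × 0.573^1 = 0.095244
P(M+4) = 10 × 0.427^3 × 0.573^2 = 0.255619
P(M+6) = 10 × 0.427^2 × 0.573^3 = 0.343020
P(M+8) = 5 × 0.427^1 × 0.573^4 = 0.230153
P(M+10) = 0.573^5 = 0.061769
The M+6 peak is largest (0.343020); scaling to 100 gives 4.14 : 27.77 : 74.52 : 100.00 : 67.10 : 18.01.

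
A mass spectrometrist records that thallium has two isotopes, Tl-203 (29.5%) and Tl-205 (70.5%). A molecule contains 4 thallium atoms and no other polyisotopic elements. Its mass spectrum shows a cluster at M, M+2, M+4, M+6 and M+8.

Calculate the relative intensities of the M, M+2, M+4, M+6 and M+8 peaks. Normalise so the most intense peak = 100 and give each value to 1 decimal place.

1.8 : 17.5 : 62.8 : 100.0 : 59.7

Expanding (0.295 + 0.705)^4:
P(M) = 0.295^4 = 0.007573
P(M+2) = 4 × 0.295^3 × 0.705^1 = 0.072396
P(M+4) = 6 × 0.295^2 × 0.705^2 = 0.259522
P(M+6) = 4 × 0.295^1 × 0.705^3 = 0.413475
P(M+8) = 0.705^4 = 0.247034
The M+6 peak is largest (0.413475); scaling to 100 gives 1.8 : 17.5 : 62.8 : 100.0 : 59.7.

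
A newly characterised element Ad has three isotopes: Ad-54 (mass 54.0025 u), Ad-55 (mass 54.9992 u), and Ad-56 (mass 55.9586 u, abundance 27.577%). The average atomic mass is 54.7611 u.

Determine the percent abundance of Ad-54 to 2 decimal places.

Let x and y be the fractions of Ad-54 and Ad-55. Then x + y = 1 − 0.27577 = 0.72423 and 54.0025x + 54.9992y = 54.7611 − 0.27577×55.9586 = 39.329396878.
Substituting: 54.0025x + 54.9992(0.72423 − x) = 39.329396878
(54.0025 − 54.9992)x = -0.502673738  ⇒  x = 0.50434, y = 0.21989
Ad-54: 50.43%, Ad-55: 21.99%.

50.43%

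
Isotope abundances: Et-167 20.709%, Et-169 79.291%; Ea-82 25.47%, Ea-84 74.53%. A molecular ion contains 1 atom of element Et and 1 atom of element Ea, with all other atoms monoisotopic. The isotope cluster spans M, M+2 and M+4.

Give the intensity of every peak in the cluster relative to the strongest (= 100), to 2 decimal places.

Element Et pattern (n=1): 0.20709 : 0.79291
Element Ea pattern (n=1): 0.2547 : 0.7453
Convolve the two distributions (both contribute in 2-u steps):
  M: 0.20709×0.2547 = 0.052746
  M+2: 0.20709×0.7453 + 0.79291×0.2547 = 0.356298
  M+4: 0.79291×0.7453 = 0.590956
Scale to base peak (0.590956) = 100: 8.93 : 60.29 : 100.00

8.93 : 60.29 : 100.00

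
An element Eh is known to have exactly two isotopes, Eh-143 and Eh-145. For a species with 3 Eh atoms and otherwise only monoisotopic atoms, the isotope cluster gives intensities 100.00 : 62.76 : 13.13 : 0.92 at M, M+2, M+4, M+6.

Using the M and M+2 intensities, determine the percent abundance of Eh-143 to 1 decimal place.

82.7%

Let p = fractional abundance of Eh-143. I(M+2)/I(M) = [C(3,1)·p^2·(1−p)] / p^3 = 3·(1−p)/p = 62.76/100.00 = 0.6276
(1−p)/p = 0.6276/3 = 0.2092  ⇒  p = 1/(1 + 0.2092) = 0.8270
Eh-143: 82.7%, Eh-145: 17.3%.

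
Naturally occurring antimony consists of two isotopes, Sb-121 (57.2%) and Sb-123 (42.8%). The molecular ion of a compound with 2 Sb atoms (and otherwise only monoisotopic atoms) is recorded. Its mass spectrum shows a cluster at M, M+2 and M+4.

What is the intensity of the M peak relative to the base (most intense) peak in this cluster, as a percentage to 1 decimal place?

Binomial terms of (0.572 + 0.428)^2: M 0.3272, M+2 0.4896, M+4 0.1832 → M+2 is the base peak.
P(M+2) = C(2,1) × 0.572^1 × 0.428^1 = 2 × 0.5720 × 0.4280 = 0.489632 (base)
P(M) = C(2,0) × 0.572^2 × 0.428^0 = 1 × 0.327184 × 1.0000 = 0.327184
Relative intensity = 0.327184 / 0.489632 × 100 = 66.8

66.8%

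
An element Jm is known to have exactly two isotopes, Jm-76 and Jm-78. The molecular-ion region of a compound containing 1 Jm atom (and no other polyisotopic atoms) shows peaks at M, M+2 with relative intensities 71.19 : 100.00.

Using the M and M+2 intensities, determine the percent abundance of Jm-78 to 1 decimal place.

If p is the fraction of Jm that is Jm-76, then I(M+2)/I(M) = [C(1,1)·p^0·(1−p)] / p^1 = 1·(1−p)/p = 100.00/71.19 = 1.4047
(1−p)/p = 1.4047/1 = 1.4047  ⇒  p = 1/(1 + 1.4047) = 0.4159
Jm-76: 41.6%, Jm-78: 58.4%.

58.4%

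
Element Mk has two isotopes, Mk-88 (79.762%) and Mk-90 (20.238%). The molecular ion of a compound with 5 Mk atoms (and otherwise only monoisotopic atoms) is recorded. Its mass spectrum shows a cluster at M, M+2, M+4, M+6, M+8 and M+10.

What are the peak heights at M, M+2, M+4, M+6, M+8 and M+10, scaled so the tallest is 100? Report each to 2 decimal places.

78.82 : 100.00 : 50.75 : 12.88 : 1.63 : 0.08

Expanding (0.79762 + 0.20238)^5:
P(M) = 0.79762^5 = 0.322835
P(M+2) = 5 × 0.79762^4 × 0.20238^1 = 0.409564
P(M+4) = 10 × 0.79762^3 × 0.20238^2 = 0.207837
P(M+6) = 10 × 0.79762^2 × 0.20238^3 = 0.052735
P(M+8) = 5 × 0.79762^1 × 0.20238^4 = 0.006690
P(M+10) = 0.20238^5 = 0.000339
The M+2 peak is largest (0.409564); scaling to 100 gives 78.82 : 100.00 : 50.75 : 12.88 : 1.63 : 0.08.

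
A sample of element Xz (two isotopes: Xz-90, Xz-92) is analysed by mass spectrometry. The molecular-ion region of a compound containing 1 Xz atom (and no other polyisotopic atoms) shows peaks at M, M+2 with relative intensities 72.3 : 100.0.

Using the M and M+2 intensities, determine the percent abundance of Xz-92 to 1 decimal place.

Write p for the Xz-90 fraction. I(M+2)/I(M) = [C(1,1)·p^0·(1−p)] / p^1 = 1·(1−p)/p = 100.0/72.3 = 1.3831
(1−p)/p = 1.3831/1 = 1.3831  ⇒  p = 1/(1 + 1.3831) = 0.4196
Xz-90: 42.0%, Xz-92: 58.0%.

58.0%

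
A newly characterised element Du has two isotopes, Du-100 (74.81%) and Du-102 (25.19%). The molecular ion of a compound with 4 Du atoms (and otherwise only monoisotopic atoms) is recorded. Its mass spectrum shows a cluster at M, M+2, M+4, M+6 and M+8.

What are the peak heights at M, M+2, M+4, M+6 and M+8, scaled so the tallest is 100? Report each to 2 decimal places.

Expanding (0.7481 + 0.2519)^4:
P(M) = 0.7481^4 = 0.313212
P(M+2) = 4 × 0.7481^3 × 0.2519^1 = 0.421859
P(M+4) = 6 × 0.7481^2 × 0.2519^2 = 0.213072
P(M+6) = 4 × 0.7481^1 × 0.2519^3 = 0.047830
P(M+8) = 0.2519^4 = 0.004026
The M+2 peak is largest (0.421859); scaling to 100 gives 74.25 : 100.00 : 50.51 : 11.34 : 0.95.

74.25 : 100.00 : 50.51 : 11.34 : 0.95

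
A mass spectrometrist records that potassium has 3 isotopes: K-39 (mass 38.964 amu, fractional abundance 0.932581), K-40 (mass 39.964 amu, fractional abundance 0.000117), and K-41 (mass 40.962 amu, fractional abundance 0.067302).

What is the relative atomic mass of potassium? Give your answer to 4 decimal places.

Ar = Σ fᵢ·mᵢ = 0.932581 × 38.964 + 0.000117 × 39.964 + 0.067302 × 40.962
= 36.33709 + 0.00468 + 2.75682 = 39.09859 amu

39.0986 amu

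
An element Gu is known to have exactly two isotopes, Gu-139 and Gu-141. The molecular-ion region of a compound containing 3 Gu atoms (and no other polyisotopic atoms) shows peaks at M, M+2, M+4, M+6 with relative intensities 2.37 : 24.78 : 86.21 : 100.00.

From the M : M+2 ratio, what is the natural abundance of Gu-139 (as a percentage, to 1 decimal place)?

22.3%

Let p = fractional abundance of Gu-139. I(M+2)/I(M) = [C(3,1)·p^2·(1−p)] / p^3 = 3·(1−p)/p = 24.78/2.37 = 10.4557
(1−p)/p = 10.4557/3 = 3.4852  ⇒  p = 1/(1 + 3.4852) = 0.2230
Gu-139: 22.3%, Gu-141: 77.7%.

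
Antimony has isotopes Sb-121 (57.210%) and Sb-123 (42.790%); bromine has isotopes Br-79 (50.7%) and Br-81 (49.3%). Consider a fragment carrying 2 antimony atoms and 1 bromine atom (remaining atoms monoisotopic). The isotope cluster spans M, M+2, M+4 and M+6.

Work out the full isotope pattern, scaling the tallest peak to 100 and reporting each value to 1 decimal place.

Antimony pattern (n=2): 0.32729841 : 0.48960318 : 0.18309841
Bromine pattern (n=1): 0.5070 : 0.4930
Convolve the two distributions (both contribute in 2-u steps):
  M: 0.32729841×0.5070 = 0.165940
  M+2: 0.32729841×0.4930 + 0.48960318×0.5070 = 0.409587
  M+4: 0.48960318×0.4930 + 0.18309841×0.5070 = 0.334205
  M+6: 0.18309841×0.4930 = 0.090268
Scale to base peak (0.409587) = 100: 40.5 : 100.0 : 81.6 : 22.0

40.5 : 100.0 : 81.6 : 22.0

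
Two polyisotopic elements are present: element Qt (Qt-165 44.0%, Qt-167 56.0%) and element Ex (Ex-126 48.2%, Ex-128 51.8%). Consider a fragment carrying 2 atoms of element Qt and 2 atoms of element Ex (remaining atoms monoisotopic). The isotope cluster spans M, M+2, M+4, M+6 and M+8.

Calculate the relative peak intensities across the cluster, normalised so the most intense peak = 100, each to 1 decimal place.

12.1 : 56.9 : 100.0 : 77.9 : 22.7

Element Qt pattern (n=2): 0.1936 : 0.4928 : 0.3136
Element Ex pattern (n=2): 0.232324 : 0.499352 : 0.268324
Convolve the two distributions (both contribute in 2-u steps):
  M: 0.1936×0.232324 = 0.044978
  M+2: 0.1936×0.499352 + 0.4928×0.232324 = 0.211164
  M+4: 0.1936×0.268324 + 0.4928×0.499352 + 0.3136×0.232324 = 0.370885
  M+6: 0.4928×0.268324 + 0.3136×0.499352 = 0.288827
  M+8: 0.3136×0.268324 = 0.084146
Scale to base peak (0.370885) = 100: 12.1 : 56.9 : 100.0 : 77.9 : 22.7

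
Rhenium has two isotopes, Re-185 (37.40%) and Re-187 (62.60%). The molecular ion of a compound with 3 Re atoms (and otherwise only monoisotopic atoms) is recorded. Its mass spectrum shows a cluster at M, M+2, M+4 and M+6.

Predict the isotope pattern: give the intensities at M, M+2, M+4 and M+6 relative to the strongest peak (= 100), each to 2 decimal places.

11.90 : 59.74 : 100.00 : 55.79

Expanding (0.3740 + 0.6260)^3:
P(M) = 0.3740^3 = 0.052314
P(M+2) = 3 × 0.3740^2 × 0.6260^1 = 0.262687
P(M+4) = 3 × 0.3740^1 × 0.6260^2 = 0.439685
P(M+6) = 0.6260^3 = 0.245314
The M+4 peak is largest (0.439685); scaling to 100 gives 11.90 : 59.74 : 100.00 : 55.79.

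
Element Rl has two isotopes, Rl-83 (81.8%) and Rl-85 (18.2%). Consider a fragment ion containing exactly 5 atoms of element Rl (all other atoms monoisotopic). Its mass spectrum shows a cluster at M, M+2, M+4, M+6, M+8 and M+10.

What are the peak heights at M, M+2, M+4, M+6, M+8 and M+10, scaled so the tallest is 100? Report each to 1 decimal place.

Expanding (0.818 + 0.182)^5:
P(M) = 0.818^5 = 0.366241
P(M+2) = 5 × 0.818^4 × 0.182^1 = 0.407432
P(M+4) = 10 × 0.818^3 × 0.182^2 = 0.181302
P(M+6) = 10 × 0.818^2 × 0.182^3 = 0.040339
P(M+8) = 5 × 0.818^1 × 0.182^4 = 0.004488
P(M+10) = 0.182^5 = 0.000200
The M+2 peak is largest (0.407432); scaling to 100 gives 89.9 : 100.0 : 44.5 : 9.9 : 1.1 : 0.0.

89.9 : 100.0 : 44.5 : 9.9 : 1.1 : 0.0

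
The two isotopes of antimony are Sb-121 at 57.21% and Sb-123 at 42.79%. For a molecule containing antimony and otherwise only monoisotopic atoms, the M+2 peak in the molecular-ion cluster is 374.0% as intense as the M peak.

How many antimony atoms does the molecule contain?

With n Sb atoms, P(M+2)/P(M) = C(n,1)·p^(n−1)q / p^n = n·q/p = n · 0.4279/0.5721.
n = 3.740 × 0.5721/0.4279 = 5.00 ≈ 5

5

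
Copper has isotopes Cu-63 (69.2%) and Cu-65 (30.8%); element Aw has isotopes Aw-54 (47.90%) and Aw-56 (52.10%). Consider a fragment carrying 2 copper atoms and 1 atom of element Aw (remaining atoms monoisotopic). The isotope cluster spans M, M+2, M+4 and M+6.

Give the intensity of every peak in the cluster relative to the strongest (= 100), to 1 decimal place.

50.6 : 100.0 : 59.0 : 10.9

Copper pattern (n=2): 0.478864 : 0.426272 : 0.094864
Element Aw pattern (n=1): 0.4790 : 0.5210
Convolve the two distributions (both contribute in 2-u steps):
  M: 0.478864×0.4790 = 0.229376
  M+2: 0.478864×0.5210 + 0.426272×0.4790 = 0.453672
  M+4: 0.426272×0.5210 + 0.094864×0.4790 = 0.267528
  M+6: 0.094864×0.5210 = 0.049424
Scale to base peak (0.453672) = 100: 50.6 : 100.0 : 59.0 : 10.9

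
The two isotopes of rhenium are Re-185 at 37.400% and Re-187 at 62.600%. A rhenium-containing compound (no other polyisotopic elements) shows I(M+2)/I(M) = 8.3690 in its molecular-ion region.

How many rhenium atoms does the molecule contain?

5

With n Re atoms, P(M+2)/P(M) = C(n,1)·p^(n−1)q / p^n = n·q/p = n · 0.62600/0.37400.
n = 8.3690 × 0.37400/0.62600 = 5.00 ≈ 5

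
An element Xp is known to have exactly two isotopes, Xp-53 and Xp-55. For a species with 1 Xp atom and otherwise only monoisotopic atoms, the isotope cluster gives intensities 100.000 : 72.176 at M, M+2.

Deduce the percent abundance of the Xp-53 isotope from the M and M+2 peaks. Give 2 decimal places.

58.08%

Write p for the Xp-53 fraction. I(M+2)/I(M) = [C(1,1)·p^0·(1−p)] / p^1 = 1·(1−p)/p = 72.176/100.000 = 0.7218
(1−p)/p = 0.7218/1 = 0.7218  ⇒  p = 1/(1 + 0.7218) = 0.5808
Xp-53: 58.08%, Xp-55: 41.92%.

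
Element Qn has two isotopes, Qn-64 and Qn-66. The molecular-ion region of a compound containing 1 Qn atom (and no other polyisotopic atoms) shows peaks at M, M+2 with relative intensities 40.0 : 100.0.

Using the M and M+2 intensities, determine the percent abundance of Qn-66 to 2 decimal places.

71.43%

Let p = fractional abundance of Qn-64. I(M+2)/I(M) = [C(1,1)·p^0·(1−p)] / p^1 = 1·(1−p)/p = 100.0/40.0 = 2.5000
(1−p)/p = 2.5000/1 = 2.5000  ⇒  p = 1/(1 + 2.5000) = 0.2857
Qn-64: 28.57%, Qn-66: 71.43%.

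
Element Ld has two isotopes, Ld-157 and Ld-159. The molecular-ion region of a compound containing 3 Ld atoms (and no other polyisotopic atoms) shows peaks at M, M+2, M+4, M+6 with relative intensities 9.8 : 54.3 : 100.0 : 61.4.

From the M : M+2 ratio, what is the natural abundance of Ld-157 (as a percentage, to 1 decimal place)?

Let p = fractional abundance of Ld-157. I(M+2)/I(M) = [C(3,1)·p^2·(1−p)] / p^3 = 3·(1−p)/p = 54.3/9.8 = 5.5408
(1−p)/p = 5.5408/3 = 1.8469  ⇒  p = 1/(1 + 1.8469) = 0.3513
Ld-157: 35.1%, Ld-159: 64.9%.

35.1%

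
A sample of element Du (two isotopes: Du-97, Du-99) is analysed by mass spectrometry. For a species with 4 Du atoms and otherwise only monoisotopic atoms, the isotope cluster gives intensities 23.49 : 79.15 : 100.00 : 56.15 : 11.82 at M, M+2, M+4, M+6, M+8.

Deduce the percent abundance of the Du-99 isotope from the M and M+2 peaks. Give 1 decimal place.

45.7%

Write p for the Du-97 fraction. I(M+2)/I(M) = [C(4,1)·p^3·(1−p)] / p^4 = 4·(1−p)/p = 79.15/23.49 = 3.3695
(1−p)/p = 3.3695/4 = 0.8424  ⇒  p = 1/(1 + 0.8424) = 0.5428
Du-97: 54.3%, Du-99: 45.7%.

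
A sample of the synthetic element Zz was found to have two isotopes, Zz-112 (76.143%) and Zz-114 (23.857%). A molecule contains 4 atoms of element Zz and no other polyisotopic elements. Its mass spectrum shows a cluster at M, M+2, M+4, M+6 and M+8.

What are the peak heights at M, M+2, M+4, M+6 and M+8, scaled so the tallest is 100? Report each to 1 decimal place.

79.8 : 100.0 : 47.0 : 9.8 : 0.8

Expanding (0.76143 + 0.23857)^4:
P(M) = 0.76143^4 = 0.336140
P(M+2) = 4 × 0.76143^3 × 0.23857^1 = 0.421275
P(M+4) = 6 × 0.76143^2 × 0.23857^2 = 0.197990
P(M+6) = 4 × 0.76143^1 × 0.23857^3 = 0.041356
P(M+8) = 0.23857^4 = 0.003239
The M+2 peak is largest (0.421275); scaling to 100 gives 79.8 : 100.0 : 47.0 : 9.8 : 0.8.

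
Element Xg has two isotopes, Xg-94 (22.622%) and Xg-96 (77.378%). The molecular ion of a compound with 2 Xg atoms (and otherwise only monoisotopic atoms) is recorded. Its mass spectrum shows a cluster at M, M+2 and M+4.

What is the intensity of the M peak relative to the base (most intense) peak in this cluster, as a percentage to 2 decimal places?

Term probabilities: M 0.0512, M+2 0.3501, M+4 0.5987. Base peak = M+4.
P(M+4) = C(2,2) × 0.22622^0 × 0.77378^2 = 1 × 1.0000 × 0.59873549 = 0.598735 (base)
P(M) = C(2,0) × 0.22622^2 × 0.77378^0 = 1 × 0.05117549 × 1.0000 = 0.051175
Relative intensity = 0.051175 / 0.598735 × 100 = 8.55

8.55%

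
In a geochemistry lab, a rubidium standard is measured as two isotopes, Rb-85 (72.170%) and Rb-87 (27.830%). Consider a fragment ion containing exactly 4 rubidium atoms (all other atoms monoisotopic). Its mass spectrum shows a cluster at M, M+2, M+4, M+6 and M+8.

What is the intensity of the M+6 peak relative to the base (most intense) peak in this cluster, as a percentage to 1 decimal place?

(0.72170 + 0.27830)^4 gives M 0.2713, M+2 0.4184, M+4 0.2420, M+6 0.0622, M+8 0.0060; the largest is M+2.
P(M+2) = C(4,1) × 0.72170^3 × 0.27830^1 = 4 × 0.37589809 × 0.2783 = 0.418450 (base)
P(M+6) = C(4,3) × 0.72170^1 × 0.27830^3 = 4 × 0.7217 × 0.02155458 = 0.062224
Relative intensity = 0.062224 / 0.418450 × 100 = 14.9

14.9%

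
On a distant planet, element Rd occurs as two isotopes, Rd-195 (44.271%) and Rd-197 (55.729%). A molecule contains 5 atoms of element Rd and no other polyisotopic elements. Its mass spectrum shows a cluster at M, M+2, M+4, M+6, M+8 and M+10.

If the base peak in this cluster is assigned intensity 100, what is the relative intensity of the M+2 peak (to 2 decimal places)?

31.55

Term probabilities: M 0.0170, M+2 0.1070, M+4 0.2695, M+6 0.3392, M+8 0.2135, M+10 0.0538. Base peak = M+6.
P(M+6) = C(5,3) × 0.44271^2 × 0.55729^3 = 10 × 0.19599214 × 0.17307875 = 0.339221 (base)
P(M+2) = C(5,1) × 0.44271^4 × 0.55729^1 = 5 × 0.03841292 × 0.55729 = 0.107036
Relative intensity = 0.107036 / 0.339221 × 100 = 31.55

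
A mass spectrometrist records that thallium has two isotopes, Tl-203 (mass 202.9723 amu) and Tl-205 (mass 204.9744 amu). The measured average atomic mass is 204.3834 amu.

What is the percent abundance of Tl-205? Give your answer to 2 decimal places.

70.48%

With x = fraction of Tl-203 (so Tl-205 is 1 − x):
202.9723·x + 204.9744·(1 − x) = 204.3834
(202.9723 − 204.9744)·x = 204.3834 − 204.9744
x = -0.5910 / -2.0021 = 0.29519 → 29.52% Tl-203, 70.48% Tl-205.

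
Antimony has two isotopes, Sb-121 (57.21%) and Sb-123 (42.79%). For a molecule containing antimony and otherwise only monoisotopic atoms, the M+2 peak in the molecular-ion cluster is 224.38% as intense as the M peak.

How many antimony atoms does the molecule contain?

The M+2/M ratio from n Sb atoms is n · q/p = n · 0.4279/0.5721.
n = 2.2438 × 0.5721/0.4279 = 3.00 ≈ 3

3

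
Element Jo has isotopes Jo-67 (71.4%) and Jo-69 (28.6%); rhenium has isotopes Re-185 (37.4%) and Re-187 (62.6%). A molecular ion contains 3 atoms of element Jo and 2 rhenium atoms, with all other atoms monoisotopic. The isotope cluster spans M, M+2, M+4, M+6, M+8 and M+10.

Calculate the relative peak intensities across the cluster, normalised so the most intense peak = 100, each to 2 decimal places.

13.69 : 62.27 : 100.00 : 69.02 : 21.40 : 2.46

Element Jo pattern (n=3): 0.36399434 : 0.43740497 : 0.17520703 : 0.02339366
Rhenium pattern (n=2): 0.139876 : 0.468248 : 0.391876
Convolve the two distributions (both contribute in 2-u steps):
  M: 0.36399434×0.139876 = 0.050914
  M+2: 0.36399434×0.468248 + 0.43740497×0.139876 = 0.231622
  M+4: 0.36399434×0.391876 + 0.43740497×0.468248 + 0.17520703×0.139876 = 0.371962
  M+6: 0.43740497×0.391876 + 0.17520703×0.468248 + 0.02339366×0.139876 = 0.256721
  M+8: 0.17520703×0.391876 + 0.02339366×0.468248 = 0.079613
  M+10: 0.02339366×0.391876 = 0.009167
Scale to base peak (0.371962) = 100: 13.69 : 62.27 : 100.00 : 69.02 : 21.40 : 2.46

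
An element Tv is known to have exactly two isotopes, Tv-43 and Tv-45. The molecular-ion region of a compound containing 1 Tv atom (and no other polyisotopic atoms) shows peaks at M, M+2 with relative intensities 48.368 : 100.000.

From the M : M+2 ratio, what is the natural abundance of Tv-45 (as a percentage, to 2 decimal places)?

67.40%

If p is the fraction of Tv that is Tv-43, then I(M+2)/I(M) = [C(1,1)·p^0·(1−p)] / p^1 = 1·(1−p)/p = 100.000/48.368 = 2.0675
(1−p)/p = 2.0675/1 = 2.0675  ⇒  p = 1/(1 + 2.0675) = 0.3260
Tv-43: 32.60%, Tv-45: 67.40%.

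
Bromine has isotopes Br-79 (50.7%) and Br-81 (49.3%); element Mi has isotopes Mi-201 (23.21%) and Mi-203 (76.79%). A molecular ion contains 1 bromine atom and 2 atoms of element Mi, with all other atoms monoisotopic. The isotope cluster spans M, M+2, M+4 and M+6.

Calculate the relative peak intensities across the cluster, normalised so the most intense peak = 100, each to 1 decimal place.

5.8 : 43.7 : 100.0 : 61.2

Bromine pattern (n=1): 0.5070 : 0.4930
Element Mi pattern (n=2): 0.05387041 : 0.35645918 : 0.58967041
Convolve the two distributions (both contribute in 2-u steps):
  M: 0.5070×0.05387041 = 0.027312
  M+2: 0.5070×0.35645918 + 0.4930×0.05387041 = 0.207283
  M+4: 0.5070×0.58967041 + 0.4930×0.35645918 = 0.474697
  M+6: 0.4930×0.58967041 = 0.290708
Scale to base peak (0.474697) = 100: 5.8 : 43.7 : 100.0 : 61.2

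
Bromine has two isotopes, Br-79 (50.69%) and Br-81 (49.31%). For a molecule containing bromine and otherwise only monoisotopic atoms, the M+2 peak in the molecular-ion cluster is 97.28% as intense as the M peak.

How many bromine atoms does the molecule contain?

1

With n Br atoms, P(M+2)/P(M) = C(n,1)·p^(n−1)q / p^n = n·q/p = n · 0.4931/0.5069.
n = 0.9728 × 0.5069/0.4931 = 1.00 ≈ 1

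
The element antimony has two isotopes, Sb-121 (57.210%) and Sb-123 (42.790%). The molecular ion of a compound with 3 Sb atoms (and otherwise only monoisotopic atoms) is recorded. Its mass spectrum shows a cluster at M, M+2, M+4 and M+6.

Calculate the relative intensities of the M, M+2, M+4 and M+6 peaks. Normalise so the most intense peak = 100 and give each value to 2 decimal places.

Each Sb atom is independently Sb-121 (p = 0.57210) or Sb-123 (q = 0.42790); the cluster is the binomial expansion (p + q)^3.
P(M) = 0.57210^3 = 0.187247
P(M+2) = 3 × 0.57210^2 × 0.42790^1 = 0.420153
P(M+4) = 3 × 0.57210^1 × 0.42790^2 = 0.314252
P(M+6) = 0.42790^3 = 0.078348
The M+2 peak is largest (0.420153); scaling to 100 gives 44.57 : 100.00 : 74.79 : 18.65.

44.57 : 100.00 : 74.79 : 18.65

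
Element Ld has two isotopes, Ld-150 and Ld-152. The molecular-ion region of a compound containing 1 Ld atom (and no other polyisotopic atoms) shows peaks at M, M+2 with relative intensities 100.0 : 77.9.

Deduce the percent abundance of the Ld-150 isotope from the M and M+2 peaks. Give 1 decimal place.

Let p = fractional abundance of Ld-150. I(M+2)/I(M) = [C(1,1)·p^0·(1−p)] / p^1 = 1·(1−p)/p = 77.9/100.0 = 0.7790
(1−p)/p = 0.7790/1 = 0.7790  ⇒  p = 1/(1 + 0.7790) = 0.5621
Ld-150: 56.2%, Ld-152: 43.8%.

56.2%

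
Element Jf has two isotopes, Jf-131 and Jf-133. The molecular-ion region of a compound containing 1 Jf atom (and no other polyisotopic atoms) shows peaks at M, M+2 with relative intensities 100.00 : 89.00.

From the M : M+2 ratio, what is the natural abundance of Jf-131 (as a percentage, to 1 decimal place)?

Write p for the Jf-131 fraction. I(M+2)/I(M) = [C(1,1)·p^0·(1−p)] / p^1 = 1·(1−p)/p = 89.00/100.00 = 0.8900
(1−p)/p = 0.8900/1 = 0.8900  ⇒  p = 1/(1 + 0.8900) = 0.5291
Jf-131: 52.9%, Jf-133: 47.1%.

52.9%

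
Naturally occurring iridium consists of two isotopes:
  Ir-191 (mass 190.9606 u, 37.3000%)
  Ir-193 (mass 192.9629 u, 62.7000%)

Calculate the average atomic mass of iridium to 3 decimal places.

192.216 u

Ar = Σ fᵢ·mᵢ = 0.373000 × 190.9606 + 0.627000 × 192.9629
= 71.22830 + 120.98774 = 192.21604 u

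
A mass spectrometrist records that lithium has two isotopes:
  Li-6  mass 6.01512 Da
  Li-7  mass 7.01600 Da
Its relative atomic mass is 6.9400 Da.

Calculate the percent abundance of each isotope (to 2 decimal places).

Writing the weighted mean with unknown fraction x of Li-6:
6.01512·x + 7.01600·(1 − x) = 6.9400
(6.01512 − 7.01600)·x = 6.9400 − 7.01600
x = -0.07600 / -1.00088 = 0.07593 → 7.59% Li-6, 92.41% Li-7.

Li-6: 7.59%, Li-7: 92.41%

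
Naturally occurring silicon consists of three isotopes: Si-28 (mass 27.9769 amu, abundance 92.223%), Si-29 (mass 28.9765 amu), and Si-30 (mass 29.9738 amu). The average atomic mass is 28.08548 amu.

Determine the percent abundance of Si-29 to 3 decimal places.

Let x and y be the fractions of Si-29 and Si-30. Then x + y = 1 − 0.92223 = 0.07777 and 28.9765x + 29.9738y = 28.08548 − 0.92223×27.9769 = 2.284343513.
Substituting: 28.9765x + 29.9738(0.07777 − x) = 2.284343513
(28.9765 − 29.9738)x = -0.046718913  ⇒  x = 0.04685, y = 0.03092
Si-29: 4.685%, Si-30: 3.092%.

4.685%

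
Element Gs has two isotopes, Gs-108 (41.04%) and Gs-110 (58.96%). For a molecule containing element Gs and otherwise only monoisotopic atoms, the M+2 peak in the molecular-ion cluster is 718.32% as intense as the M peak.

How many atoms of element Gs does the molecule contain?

For n independent Gs atoms, I(M+2)/I(M) = n · (abundance Gs-110) / (abundance Gs-108) = n · 0.5896/0.4104.
n = 7.1832 × 0.4104/0.5896 = 5.00 ≈ 5

5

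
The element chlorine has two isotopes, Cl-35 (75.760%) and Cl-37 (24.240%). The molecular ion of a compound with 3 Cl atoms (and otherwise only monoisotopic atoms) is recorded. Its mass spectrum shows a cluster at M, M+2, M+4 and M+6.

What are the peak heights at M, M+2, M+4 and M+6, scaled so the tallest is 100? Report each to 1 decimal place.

The 3 Cl atoms are independent, so intensities follow the terms of (0.75760 + 0.24240)^3.
P(M) = 0.75760^3 = 0.434830
P(M+2) = 3 × 0.75760^2 × 0.24240^1 = 0.417382
P(M+4) = 3 × 0.75760^1 × 0.24240^2 = 0.133545
P(M+6) = 0.24240^3 = 0.014243
The M peak is largest (0.434830); scaling to 100 gives 100.0 : 96.0 : 30.7 : 3.3.

100.0 : 96.0 : 30.7 : 3.3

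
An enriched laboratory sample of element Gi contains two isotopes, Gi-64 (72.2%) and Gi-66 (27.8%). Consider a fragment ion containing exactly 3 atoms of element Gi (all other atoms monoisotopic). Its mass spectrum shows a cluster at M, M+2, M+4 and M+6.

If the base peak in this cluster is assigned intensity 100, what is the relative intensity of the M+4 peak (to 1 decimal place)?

38.5

Term probabilities: M 0.3764, M+2 0.4348, M+4 0.1674, M+6 0.0215. Base peak = M+2.
P(M+2) = C(3,1) × 0.722^2 × 0.278^1 = 3 × 0.521284 × 0.2780 = 0.434751 (base)
P(M+4) = C(3,2) × 0.722^1 × 0.278^2 = 3 × 0.7220 × 0.077284 = 0.167397
Relative intensity = 0.167397 / 0.434751 × 100 = 38.5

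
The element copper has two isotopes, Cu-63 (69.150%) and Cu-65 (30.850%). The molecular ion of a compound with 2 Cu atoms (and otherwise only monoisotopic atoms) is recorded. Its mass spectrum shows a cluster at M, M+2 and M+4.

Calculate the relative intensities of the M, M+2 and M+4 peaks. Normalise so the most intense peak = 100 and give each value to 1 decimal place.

Expanding (0.69150 + 0.30850)^2:
P(M) = 0.69150^2 = 0.478172
P(M+2) = 2 × 0.69150^1 × 0.30850^1 = 0.426656
P(M+4) = 0.30850^2 = 0.095172
The M peak is largest (0.478172); scaling to 100 gives 100.0 : 89.2 : 19.9.

100.0 : 89.2 : 19.9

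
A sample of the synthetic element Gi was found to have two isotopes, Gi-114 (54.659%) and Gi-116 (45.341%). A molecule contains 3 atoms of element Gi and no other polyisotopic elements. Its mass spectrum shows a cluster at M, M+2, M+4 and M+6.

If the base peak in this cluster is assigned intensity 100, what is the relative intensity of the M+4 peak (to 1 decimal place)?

(0.54659 + 0.45341)^3 gives M 0.1633, M+2 0.4064, M+4 0.3371, M+6 0.0932; the largest is M+2.
P(M+2) = C(3,1) × 0.54659^2 × 0.45341^1 = 3 × 0.29876063 × 0.45341 = 0.406383 (base)
P(M+4) = C(3,2) × 0.54659^1 × 0.45341^2 = 3 × 0.54659 × 0.20558063 = 0.337105
Relative intensity = 0.337105 / 0.406383 × 100 = 83.0

83.0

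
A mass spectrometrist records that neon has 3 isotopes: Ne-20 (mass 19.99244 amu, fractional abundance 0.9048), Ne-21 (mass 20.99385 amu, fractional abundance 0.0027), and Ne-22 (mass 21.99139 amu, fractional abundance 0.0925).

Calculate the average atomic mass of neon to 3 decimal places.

20.180 amu

The abundance-weighted mean is 0.9048 × 19.99244 + 0.0027 × 20.99385 + 0.0925 × 21.99139
= 18.089160 + 0.056683 + 2.034204 = 20.180047 amu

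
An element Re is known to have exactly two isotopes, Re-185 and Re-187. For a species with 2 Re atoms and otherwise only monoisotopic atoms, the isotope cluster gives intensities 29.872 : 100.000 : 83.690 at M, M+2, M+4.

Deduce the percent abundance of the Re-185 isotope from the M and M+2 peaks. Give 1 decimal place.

If p is the fraction of Re that is Re-185, then I(M+2)/I(M) = [C(2,1)·p^1·(1−p)] / p^2 = 2·(1−p)/p = 100.000/29.872 = 3.3476
(1−p)/p = 3.3476/2 = 1.6738  ⇒  p = 1/(1 + 1.6738) = 0.3740
Re-185: 37.4%, Re-187: 62.6%.

37.4%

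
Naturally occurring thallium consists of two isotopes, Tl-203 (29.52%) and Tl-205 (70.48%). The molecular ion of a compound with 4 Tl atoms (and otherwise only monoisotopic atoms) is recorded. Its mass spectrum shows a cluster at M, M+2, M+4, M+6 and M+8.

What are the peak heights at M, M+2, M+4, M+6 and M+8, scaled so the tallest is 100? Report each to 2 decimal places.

1.84 : 17.54 : 62.83 : 100.00 : 59.69

Expanding (0.2952 + 0.7048)^4:
P(M) = 0.2952^4 = 0.007594
P(M+2) = 4 × 0.2952^3 × 0.7048^1 = 0.072523
P(M+4) = 6 × 0.2952^2 × 0.7048^2 = 0.259726
P(M+6) = 4 × 0.2952^1 × 0.7048^3 = 0.413403
P(M+8) = 0.7048^4 = 0.246754
The M+6 peak is largest (0.413403); scaling to 100 gives 1.84 : 17.54 : 62.83 : 100.00 : 59.69.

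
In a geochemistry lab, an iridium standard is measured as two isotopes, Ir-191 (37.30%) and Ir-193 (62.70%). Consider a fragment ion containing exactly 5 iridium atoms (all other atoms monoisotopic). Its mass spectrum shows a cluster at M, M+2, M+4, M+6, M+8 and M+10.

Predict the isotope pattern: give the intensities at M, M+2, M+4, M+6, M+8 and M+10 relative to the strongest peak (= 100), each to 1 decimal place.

Each Ir atom is independently Ir-191 (p = 0.3730) or Ir-193 (q = 0.6270); the cluster is the binomial expansion (p + q)^5.
P(M) = 0.3730^5 = 0.007220
P(M+2) = 5 × 0.3730^4 × 0.6270^1 = 0.060684
P(M+4) = 10 × 0.3730^3 × 0.6270^2 = 0.204015
P(M+6) = 10 × 0.3730^2 × 0.6270^3 = 0.342942
P(M+8) = 5 × 0.3730^1 × 0.6270^4 = 0.288237
P(M+10) = 0.6270^5 = 0.096903
The M+6 peak is largest (0.342942); scaling to 100 gives 2.1 : 17.7 : 59.5 : 100.0 : 84.0 : 28.3.

2.1 : 17.7 : 59.5 : 100.0 : 84.0 : 28.3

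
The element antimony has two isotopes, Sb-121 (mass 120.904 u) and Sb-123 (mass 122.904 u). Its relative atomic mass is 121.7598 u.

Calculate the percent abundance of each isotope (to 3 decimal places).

Writing the weighted mean with unknown fraction x of Sb-121:
120.904·x + 122.904·(1 − x) = 121.7598
(120.904 − 122.904)·x = 121.7598 − 122.904
x = -1.1442 / -2.000 = 0.57210 → 57.210% Sb-121, 42.790% Sb-123.

Sb-121: 57.210%, Sb-123: 42.790%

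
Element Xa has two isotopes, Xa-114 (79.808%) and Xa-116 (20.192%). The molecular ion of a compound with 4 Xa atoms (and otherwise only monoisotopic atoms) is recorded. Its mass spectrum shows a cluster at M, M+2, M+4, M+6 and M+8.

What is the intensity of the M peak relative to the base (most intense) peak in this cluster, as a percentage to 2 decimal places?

98.81%

Binomial terms of (0.79808 + 0.20192)^4: M 0.4057, M+2 0.4106, M+4 0.1558, M+6 0.0263, M+8 0.0017 → M+2 is the base peak.
P(M+2) = C(4,1) × 0.79808^3 × 0.20192^1 = 4 × 0.50832244 × 0.20192 = 0.410562 (base)
P(M) = C(4,0) × 0.79808^4 × 0.20192^0 = 1 × 0.40568197 × 1.0000 = 0.405682
Relative intensity = 0.405682 / 0.410562 × 100 = 98.81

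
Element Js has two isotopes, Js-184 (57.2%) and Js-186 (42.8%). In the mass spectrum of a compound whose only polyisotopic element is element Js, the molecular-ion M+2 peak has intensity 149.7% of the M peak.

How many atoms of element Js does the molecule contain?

2

For n independent Js atoms, I(M+2)/I(M) = n · (abundance Js-186) / (abundance Js-184) = n · 0.428/0.572.
n = 1.497 × 0.572/0.428 = 2.00 ≈ 2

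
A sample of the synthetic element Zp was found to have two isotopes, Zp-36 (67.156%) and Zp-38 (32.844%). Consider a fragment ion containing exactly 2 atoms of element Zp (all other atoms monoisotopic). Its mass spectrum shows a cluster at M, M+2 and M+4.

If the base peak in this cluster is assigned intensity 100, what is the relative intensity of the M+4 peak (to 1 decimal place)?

Term probabilities: M 0.4510, M+2 0.4411, M+4 0.1079. Base peak = M.
P(M) = C(2,0) × 0.67156^2 × 0.32844^0 = 1 × 0.45099283 × 1.0000 = 0.450993 (base)
P(M+4) = C(2,2) × 0.67156^0 × 0.32844^2 = 1 × 1.0000 × 0.10787283 = 0.107873
Relative intensity = 0.107873 / 0.450993 × 100 = 23.9

23.9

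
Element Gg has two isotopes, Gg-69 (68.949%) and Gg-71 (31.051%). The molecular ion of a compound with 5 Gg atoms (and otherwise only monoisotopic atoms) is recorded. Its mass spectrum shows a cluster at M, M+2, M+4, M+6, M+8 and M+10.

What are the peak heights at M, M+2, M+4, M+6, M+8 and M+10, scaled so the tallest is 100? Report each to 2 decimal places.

44.41 : 100.00 : 90.07 : 40.56 : 9.13 : 0.82

Each Gg atom is independently Gg-69 (p = 0.68949) or Gg-71 (q = 0.31051); the cluster is the binomial expansion (p + q)^5.
P(M) = 0.68949^5 = 0.155826
P(M+2) = 5 × 0.68949^4 × 0.31051^1 = 0.350879
P(M+4) = 10 × 0.68949^3 × 0.31051^2 = 0.316035
P(M+6) = 10 × 0.68949^2 × 0.31051^3 = 0.142325
P(M+8) = 5 × 0.68949^1 × 0.31051^4 = 0.032048
P(M+10) = 0.31051^5 = 0.002887
The M+2 peak is largest (0.350879); scaling to 100 gives 44.41 : 100.00 : 90.07 : 40.56 : 9.13 : 0.82.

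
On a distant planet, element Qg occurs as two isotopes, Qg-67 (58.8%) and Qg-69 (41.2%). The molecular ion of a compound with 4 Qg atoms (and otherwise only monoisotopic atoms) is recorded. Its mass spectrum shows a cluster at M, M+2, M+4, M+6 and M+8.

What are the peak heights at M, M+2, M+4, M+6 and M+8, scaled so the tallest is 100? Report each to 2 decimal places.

33.95 : 95.15 : 100.00 : 46.71 : 8.18

Each Qg atom is independently Qg-67 (p = 0.588) or Qg-69 (q = 0.412); the cluster is the binomial expansion (p + q)^4.
P(M) = 0.588^4 = 0.119539
P(M+2) = 4 × 0.588^3 × 0.412^1 = 0.335034
P(M+4) = 6 × 0.588^2 × 0.412^2 = 0.352128
P(M+6) = 4 × 0.588^1 × 0.412^3 = 0.164486
P(M+8) = 0.412^4 = 0.028813
The M+4 peak is largest (0.352128); scaling to 100 gives 33.95 : 95.15 : 100.00 : 46.71 : 8.18.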